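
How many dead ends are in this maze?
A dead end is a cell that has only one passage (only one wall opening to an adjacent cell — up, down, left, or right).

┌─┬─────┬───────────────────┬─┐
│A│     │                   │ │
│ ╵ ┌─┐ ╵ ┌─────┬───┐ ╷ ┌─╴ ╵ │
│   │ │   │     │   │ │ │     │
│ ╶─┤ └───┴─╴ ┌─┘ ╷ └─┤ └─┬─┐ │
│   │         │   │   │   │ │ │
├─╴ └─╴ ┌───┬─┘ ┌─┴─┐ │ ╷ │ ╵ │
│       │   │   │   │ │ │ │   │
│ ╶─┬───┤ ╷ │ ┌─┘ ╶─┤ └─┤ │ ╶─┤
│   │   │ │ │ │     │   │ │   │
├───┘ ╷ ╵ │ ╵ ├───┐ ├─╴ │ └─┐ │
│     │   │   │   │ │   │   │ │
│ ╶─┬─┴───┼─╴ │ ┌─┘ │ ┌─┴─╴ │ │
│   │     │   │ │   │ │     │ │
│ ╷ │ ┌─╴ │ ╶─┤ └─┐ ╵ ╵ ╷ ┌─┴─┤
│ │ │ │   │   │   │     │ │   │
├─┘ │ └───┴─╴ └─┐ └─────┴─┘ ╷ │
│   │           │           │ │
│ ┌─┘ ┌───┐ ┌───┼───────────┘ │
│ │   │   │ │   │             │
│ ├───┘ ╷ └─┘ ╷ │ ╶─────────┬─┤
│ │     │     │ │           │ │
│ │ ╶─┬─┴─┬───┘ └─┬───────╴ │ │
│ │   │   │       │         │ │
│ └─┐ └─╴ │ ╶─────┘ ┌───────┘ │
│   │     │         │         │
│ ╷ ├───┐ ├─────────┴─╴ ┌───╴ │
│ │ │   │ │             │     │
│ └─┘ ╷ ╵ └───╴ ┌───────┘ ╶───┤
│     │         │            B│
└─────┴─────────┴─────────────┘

Checking each cell for number of passages:

Dead ends found at positions:
  (0, 0)
  (0, 14)
  (1, 2)
  (1, 5)
  (1, 7)
  (1, 10)
  (1, 12)
  (2, 13)
  (3, 9)
  (3, 11)
  (4, 1)
  (4, 7)
  (5, 8)
  (6, 8)
  (6, 14)
  (7, 0)
  (7, 3)
  (7, 12)
  (8, 7)
  (9, 1)
  (9, 5)
  (10, 14)
  (11, 3)
  (11, 8)
  (12, 10)
  (13, 1)
  (13, 5)
  (14, 8)
  (14, 14)
Total dead ends: 29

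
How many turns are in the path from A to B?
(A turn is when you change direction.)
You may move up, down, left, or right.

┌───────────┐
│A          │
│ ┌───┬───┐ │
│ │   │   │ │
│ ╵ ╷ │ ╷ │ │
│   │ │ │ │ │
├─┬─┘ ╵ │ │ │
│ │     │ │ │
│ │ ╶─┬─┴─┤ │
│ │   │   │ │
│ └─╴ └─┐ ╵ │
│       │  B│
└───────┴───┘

Directions: right, right, right, right, right, down, down, down, down, down
Number of turns: 1

Solution:

┌───────────┐
│A → → → → ↓│
│ ┌───┬───┐ │
│ │   │   │↓│
│ ╵ ╷ │ ╷ │ │
│   │ │ │ │↓│
├─┬─┘ ╵ │ │ │
│ │     │ │↓│
│ │ ╶─┬─┴─┤ │
│ │   │   │↓│
│ └─╴ └─┐ ╵ │
│       │  B│
└───────┴───┘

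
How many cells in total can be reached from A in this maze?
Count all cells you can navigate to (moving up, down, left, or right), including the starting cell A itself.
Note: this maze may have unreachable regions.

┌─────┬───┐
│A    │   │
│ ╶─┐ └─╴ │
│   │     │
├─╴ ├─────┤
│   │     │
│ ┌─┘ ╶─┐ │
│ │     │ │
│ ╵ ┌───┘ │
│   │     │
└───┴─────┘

Using BFS/flood-fill to find all reachable cells from A:
Maze size: 5 × 5 = 25 total cells
All cells are reachable — the maze is fully connected.
Reachable cells: 25

Reachable region (· marks reachable cells):

┌─────┬───┐
│A · ·│· ·│
│ ╶─┐ └─╴ │
│· ·│· · ·│
├─╴ ├─────┤
│· ·│· · ·│
│ ┌─┘ ╶─┐ │
│·│· · ·│·│
│ ╵ ┌───┘ │
│· ·│· · ·│
└───┴─────┘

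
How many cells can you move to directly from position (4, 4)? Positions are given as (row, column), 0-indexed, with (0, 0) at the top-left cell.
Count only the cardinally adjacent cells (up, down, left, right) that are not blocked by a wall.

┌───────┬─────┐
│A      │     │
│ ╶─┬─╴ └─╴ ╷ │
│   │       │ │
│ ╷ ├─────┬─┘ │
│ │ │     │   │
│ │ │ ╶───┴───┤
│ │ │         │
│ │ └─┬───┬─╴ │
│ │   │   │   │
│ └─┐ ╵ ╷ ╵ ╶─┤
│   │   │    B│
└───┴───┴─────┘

Checking passable neighbors of (4, 4):
Neighbors: (5, 4), (4, 3)
Count: 2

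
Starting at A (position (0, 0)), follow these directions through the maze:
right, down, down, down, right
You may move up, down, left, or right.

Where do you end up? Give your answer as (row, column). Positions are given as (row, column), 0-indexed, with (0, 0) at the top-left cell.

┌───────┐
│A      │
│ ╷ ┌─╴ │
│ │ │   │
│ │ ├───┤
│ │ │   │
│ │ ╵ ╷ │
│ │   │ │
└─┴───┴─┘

Following directions step by step:
Start: (0, 0)
  right: (0, 0) → (0, 1)
  down: (0, 1) → (1, 1)
  down: (1, 1) → (2, 1)
  down: (2, 1) → (3, 1)
  right: (3, 1) → (3, 2)
Final position: (3, 2)

Path taken:

┌───────┐
│A ↓    │
│ ╷ ┌─╴ │
│ │↓│   │
│ │ ├───┤
│ │↓│   │
│ │ ╵ ╷ │
│ │↳ B│ │
└─┴───┴─┘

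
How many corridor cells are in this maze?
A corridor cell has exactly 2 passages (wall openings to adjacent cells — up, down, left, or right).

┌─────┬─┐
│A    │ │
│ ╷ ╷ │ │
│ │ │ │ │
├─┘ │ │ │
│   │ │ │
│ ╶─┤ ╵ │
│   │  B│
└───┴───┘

Counting cells with exactly 2 passages:
Total corridor cells: 12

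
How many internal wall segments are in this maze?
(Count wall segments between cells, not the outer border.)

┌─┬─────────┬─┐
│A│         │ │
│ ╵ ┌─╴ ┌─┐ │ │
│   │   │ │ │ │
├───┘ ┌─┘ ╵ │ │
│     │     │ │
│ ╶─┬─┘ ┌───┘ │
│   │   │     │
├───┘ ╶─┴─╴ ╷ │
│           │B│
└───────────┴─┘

Counting internal wall segments:
Total internal walls: 24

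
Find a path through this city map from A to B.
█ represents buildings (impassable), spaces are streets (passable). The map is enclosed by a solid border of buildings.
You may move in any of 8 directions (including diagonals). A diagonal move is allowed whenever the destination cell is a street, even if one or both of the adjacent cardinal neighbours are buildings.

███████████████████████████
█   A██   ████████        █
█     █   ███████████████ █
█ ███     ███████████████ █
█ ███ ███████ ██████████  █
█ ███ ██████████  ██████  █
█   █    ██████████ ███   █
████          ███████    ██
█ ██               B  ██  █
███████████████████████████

Finding the shortest path from A to B:
Movement: 8-directional
Path length: 18 steps
Directions: down → down-right → down → down → down-right → right → right → down-right → right → right → right → right → down-right → right → right → right → right → right

Solution:

███████████████████████████
█   A██   ████████        █
█   ↘ █   ███████████████ █
█ ███↓    ███████████████ █
█ ███↓███████ ██████████  █
█ ███↘██████████  ██████  █
█   █ →→↘██████████ ███   █
████     →→→→↘███████    ██
█ ██          →→→→→B  ██  █
███████████████████████████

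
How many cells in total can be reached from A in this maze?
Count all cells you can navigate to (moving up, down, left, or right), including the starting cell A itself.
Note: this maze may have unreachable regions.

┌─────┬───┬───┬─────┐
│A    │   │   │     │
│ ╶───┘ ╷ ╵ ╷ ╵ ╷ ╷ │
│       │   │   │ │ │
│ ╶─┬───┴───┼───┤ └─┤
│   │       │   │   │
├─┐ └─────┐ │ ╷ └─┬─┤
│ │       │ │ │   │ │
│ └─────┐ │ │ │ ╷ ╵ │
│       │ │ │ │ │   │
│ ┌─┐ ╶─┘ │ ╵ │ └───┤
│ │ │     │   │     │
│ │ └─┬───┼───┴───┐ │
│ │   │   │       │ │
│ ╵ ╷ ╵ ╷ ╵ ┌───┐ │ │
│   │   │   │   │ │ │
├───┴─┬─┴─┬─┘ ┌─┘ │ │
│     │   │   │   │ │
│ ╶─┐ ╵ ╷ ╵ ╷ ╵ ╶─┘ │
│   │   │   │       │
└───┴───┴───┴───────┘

Using BFS/flood-fill to find all reachable cells from A:
Maze size: 10 × 10 = 100 total cells
All cells are reachable — the maze is fully connected.
Reachable cells: 100

Reachable region (· marks reachable cells):

┌─────┬───┬───┬─────┐
│A · ·│· ·│· ·│· · ·│
│ ╶───┘ ╷ ╵ ╷ ╵ ╷ ╷ │
│· · · ·│· ·│· ·│·│·│
│ ╶─┬───┴───┼───┤ └─┤
│· ·│· · · ·│· ·│· ·│
├─┐ └─────┐ │ ╷ └─┬─┤
│·│· · · ·│·│·│· ·│·│
│ └─────┐ │ │ │ ╷ ╵ │
│· · · ·│·│·│·│·│· ·│
│ ┌─┐ ╶─┘ │ ╵ │ └───┤
│·│·│· · ·│· ·│· · ·│
│ │ └─┬───┼───┴───┐ │
│·│· ·│· ·│· · · ·│·│
│ ╵ ╷ ╵ ╷ ╵ ┌───┐ │ │
│· ·│· ·│· ·│· ·│·│·│
├───┴─┬─┴─┬─┘ ┌─┘ │ │
│· · ·│· ·│· ·│· ·│·│
│ ╶─┐ ╵ ╷ ╵ ╷ ╵ ╶─┘ │
│· ·│· ·│· ·│· · · ·│
└───┴───┴───┴───────┘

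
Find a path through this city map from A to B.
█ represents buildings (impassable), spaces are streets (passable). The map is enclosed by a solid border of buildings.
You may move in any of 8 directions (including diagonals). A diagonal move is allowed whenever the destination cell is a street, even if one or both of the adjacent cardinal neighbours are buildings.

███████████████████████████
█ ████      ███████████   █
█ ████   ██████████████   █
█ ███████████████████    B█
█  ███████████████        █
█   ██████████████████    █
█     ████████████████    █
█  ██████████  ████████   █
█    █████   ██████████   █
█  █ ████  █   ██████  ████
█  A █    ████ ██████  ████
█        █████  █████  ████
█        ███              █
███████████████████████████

Finding the shortest path from A to B:
Movement: 8-directional
Path length: 26 steps
Directions: right → down-right → right → right → right → up-right → up-right → up-right → right → down-right → down-right → down-right → down-right → right → right → right → right → up-right → up → up-right → up-right → up → up → up → up-right → up-right

Solution:

███████████████████████████
█ ████      ███████████   █
█ ████   ██████████████   █
█ ███████████████████    B█
█  ███████████████      ↗ █
█   ██████████████████ ↗  █
█     ████████████████ ↑  █
█  ██████████  ████████↑  █
█    █████ →↘██████████↑  █
█  █ ████ ↗█ ↘ ██████ ↗████
█  A↘█   ↗████↘██████↗ ████
█    →→→↗█████ ↘█████↑ ████
█        ███    →→→→↗     █
███████████████████████████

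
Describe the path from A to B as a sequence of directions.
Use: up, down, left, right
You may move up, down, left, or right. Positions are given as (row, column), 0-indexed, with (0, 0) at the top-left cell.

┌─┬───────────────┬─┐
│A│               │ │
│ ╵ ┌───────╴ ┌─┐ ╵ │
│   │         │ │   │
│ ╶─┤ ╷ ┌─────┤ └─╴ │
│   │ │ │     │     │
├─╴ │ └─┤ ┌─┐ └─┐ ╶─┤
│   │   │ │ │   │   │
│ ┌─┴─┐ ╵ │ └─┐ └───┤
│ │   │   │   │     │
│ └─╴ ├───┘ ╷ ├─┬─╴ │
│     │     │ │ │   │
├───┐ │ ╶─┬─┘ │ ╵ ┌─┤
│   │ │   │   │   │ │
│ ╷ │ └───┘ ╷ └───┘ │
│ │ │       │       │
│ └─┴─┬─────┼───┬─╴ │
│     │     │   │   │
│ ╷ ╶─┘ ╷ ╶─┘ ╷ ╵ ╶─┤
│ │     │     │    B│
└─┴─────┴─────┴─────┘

Finding the path and converting it to directions:
Path through cells: (0,0) → (1,0) → (2,0) → (2,1) → (3,1) → (3,0) → (4,0) → (5,0) → (5,1) → (5,2) → (6,2) → (7,2) → (7,3) → (7,4) → (7,5) → (6,5) → (6,6) → (7,6) → (7,7) → (7,8) → (7,9) → (8,9) → (8,8) → (9,8) → (9,9)
Directions: down, down, right, down, left, down, down, right, right, down, down, right, right, right, up, right, down, right, right, right, down, left, down, right

Solution:

┌─┬───────────────┬─┐
│A│               │ │
│ ╵ ┌───────╴ ┌─┐ ╵ │
│↓  │         │ │   │
│ ╶─┤ ╷ ┌─────┤ └─╴ │
│↳ ↓│ │ │     │     │
├─╴ │ └─┤ ┌─┐ └─┐ ╶─┤
│↓ ↲│   │ │ │   │   │
│ ┌─┴─┐ ╵ │ └─┐ └───┤
│↓│   │   │   │     │
│ └─╴ ├───┘ ╷ ├─┬─╴ │
│↳ → ↓│     │ │ │   │
├───┐ │ ╶─┬─┘ │ ╵ ┌─┤
│   │↓│   │↱ ↓│   │ │
│ ╷ │ └───┘ ╷ └───┘ │
│ │ │↳ → → ↑│↳ → → ↓│
│ └─┴─┬─────┼───┬─╴ │
│     │     │   │↓ ↲│
│ ╷ ╶─┘ ╷ ╶─┘ ╷ ╵ ╶─┤
│ │     │     │  ↳ B│
└─┴─────┴─────┴─────┘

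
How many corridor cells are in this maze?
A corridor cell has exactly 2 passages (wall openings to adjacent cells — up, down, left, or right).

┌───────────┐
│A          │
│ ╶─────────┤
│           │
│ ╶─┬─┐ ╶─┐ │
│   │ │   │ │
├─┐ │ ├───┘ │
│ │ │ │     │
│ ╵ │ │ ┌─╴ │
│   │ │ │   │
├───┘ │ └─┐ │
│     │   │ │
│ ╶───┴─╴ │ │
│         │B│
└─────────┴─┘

Counting cells with exactly 2 passages:
Total corridor cells: 32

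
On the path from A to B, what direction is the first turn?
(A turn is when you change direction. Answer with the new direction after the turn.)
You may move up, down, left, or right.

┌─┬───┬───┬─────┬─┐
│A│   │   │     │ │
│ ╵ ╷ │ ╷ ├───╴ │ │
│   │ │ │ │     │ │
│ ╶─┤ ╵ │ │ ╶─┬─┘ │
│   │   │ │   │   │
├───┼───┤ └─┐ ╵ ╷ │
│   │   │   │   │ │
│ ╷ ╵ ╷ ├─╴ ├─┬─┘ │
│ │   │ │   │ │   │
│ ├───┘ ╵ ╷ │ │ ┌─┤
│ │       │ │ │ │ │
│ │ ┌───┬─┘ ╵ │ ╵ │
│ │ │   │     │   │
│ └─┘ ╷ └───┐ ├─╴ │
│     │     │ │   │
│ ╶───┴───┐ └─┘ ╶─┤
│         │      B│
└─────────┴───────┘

Directions: down, right, up, right, down, down, right, up, up, right, down, down, down, right, down, left, down, left, up, up, left, down, left, up, left, down, down, down, down, right, right, up, right, down, right, right, down, right, right, right
First turn direction: right

Solution:

┌─┬───┬───┬─────┬─┐
│A│↱ ↓│↱ ↓│     │ │
│ ╵ ╷ │ ╷ ├───╴ │ │
│↳ ↑│↓│↑│↓│     │ │
│ ╶─┤ ╵ │ │ ╶─┬─┘ │
│   │↳ ↑│↓│   │   │
├───┼───┤ └─┐ ╵ ╷ │
│↓ ↰│↓ ↰│↳ ↓│   │ │
│ ╷ ╵ ╷ ├─╴ ├─┬─┘ │
│↓│↑ ↲│↑│↓ ↲│ │   │
│ ├───┘ ╵ ╷ │ │ ┌─┤
│↓│    ↑ ↲│ │ │ │ │
│ │ ┌───┬─┘ ╵ │ ╵ │
│↓│ │↱ ↓│     │   │
│ └─┘ ╷ └───┐ ├─╴ │
│↳ → ↑│↳ → ↓│ │   │
│ ╶───┴───┐ └─┘ ╶─┤
│         │↳ → → B│
└─────────┴───────┘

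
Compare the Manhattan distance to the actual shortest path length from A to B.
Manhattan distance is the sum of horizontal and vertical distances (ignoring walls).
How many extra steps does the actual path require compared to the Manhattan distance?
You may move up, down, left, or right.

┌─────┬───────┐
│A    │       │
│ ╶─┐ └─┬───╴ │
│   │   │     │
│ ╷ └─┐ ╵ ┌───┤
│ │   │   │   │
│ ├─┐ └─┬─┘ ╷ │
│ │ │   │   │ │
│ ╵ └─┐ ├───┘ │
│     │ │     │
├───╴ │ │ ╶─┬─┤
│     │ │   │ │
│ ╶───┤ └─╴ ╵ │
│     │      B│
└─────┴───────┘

Manhattan distance: |6 - 0| + |6 - 0| = 12
Actual path length: 12
Extra steps: 12 - 12 = 0

Solution:

┌─────┬───────┐
│A    │       │
│ ╶─┐ └─┬───╴ │
│↳ ↓│   │     │
│ ╷ └─┐ ╵ ┌───┤
│ │↳ ↓│   │   │
│ ├─┐ └─┬─┘ ╷ │
│ │ │↳ ↓│   │ │
│ ╵ └─┐ ├───┘ │
│     │↓│     │
├───╴ │ │ ╶─┬─┤
│     │↓│   │ │
│ ╶───┤ └─╴ ╵ │
│     │↳ → → B│
└─────┴───────┘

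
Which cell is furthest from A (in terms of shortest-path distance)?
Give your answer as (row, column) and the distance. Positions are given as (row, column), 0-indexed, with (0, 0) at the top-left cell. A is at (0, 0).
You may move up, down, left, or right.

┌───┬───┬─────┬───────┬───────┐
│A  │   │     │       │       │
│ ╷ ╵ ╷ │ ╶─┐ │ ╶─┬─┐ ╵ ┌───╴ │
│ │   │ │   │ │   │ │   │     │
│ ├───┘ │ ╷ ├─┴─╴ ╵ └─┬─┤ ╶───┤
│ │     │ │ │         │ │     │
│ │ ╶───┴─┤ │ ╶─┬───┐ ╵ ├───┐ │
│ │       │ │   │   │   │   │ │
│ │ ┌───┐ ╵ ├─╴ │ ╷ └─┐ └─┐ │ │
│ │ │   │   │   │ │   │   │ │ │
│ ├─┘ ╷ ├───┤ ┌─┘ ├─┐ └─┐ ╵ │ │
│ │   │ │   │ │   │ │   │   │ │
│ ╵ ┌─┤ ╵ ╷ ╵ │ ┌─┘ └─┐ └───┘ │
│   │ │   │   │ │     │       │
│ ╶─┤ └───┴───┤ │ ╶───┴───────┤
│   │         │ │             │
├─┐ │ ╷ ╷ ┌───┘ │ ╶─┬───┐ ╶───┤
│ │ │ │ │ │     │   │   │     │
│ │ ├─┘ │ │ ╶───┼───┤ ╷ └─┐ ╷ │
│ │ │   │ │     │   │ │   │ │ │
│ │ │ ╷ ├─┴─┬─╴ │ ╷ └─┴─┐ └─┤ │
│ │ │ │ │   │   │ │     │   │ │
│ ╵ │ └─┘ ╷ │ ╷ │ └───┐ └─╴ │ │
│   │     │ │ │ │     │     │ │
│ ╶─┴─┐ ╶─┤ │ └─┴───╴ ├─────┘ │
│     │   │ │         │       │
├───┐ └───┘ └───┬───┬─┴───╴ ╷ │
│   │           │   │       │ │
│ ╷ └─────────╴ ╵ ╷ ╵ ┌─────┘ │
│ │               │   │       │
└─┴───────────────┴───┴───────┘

Computing BFS distances from A to all cells:
Furthest cell: (9, 10)
Distance: 95 steps

Path from A to the furthest cell:

┌───┬───┬─────┬───────┬───────┐
│A  │   │     │↱ → → ↓│↱ → → ↓│
│ ╷ ╵ ╷ │ ╶─┐ │ ╶─┬─┐ ╵ ┌───╴ │
│↓│   │ │   │ │↑ ↰│ │↳ ↑│↓ ← ↲│
│ ├───┘ │ ╷ ├─┴─╴ ╵ └─┬─┤ ╶───┤
│↓│     │ │ │↱ → ↑    │ │↳ → ↓│
│ │ ╶───┴─┤ │ ╶─┬───┐ ╵ ├───┐ │
│↓│       │ │↑ ↰│↓ ↰│   │   │↓│
│ │ ┌───┐ ╵ ├─╴ │ ╷ └─┐ └─┐ │ │
│↓│ │↱ ↓│   │↱ ↑│↓│↑ ↰│   │ │↓│
│ ├─┘ ╷ ├───┤ ┌─┘ ├─┐ └─┐ ╵ │ │
│↓│↱ ↑│↓│↱ ↓│↑│↓ ↲│ │↑ ↰│   │↓│
│ ╵ ┌─┤ ╵ ╷ ╵ │ ┌─┘ └─┐ └───┘ │
│↳ ↑│ │↳ ↑│↳ ↑│↓│     │↑ ← ← ↲│
│ ╶─┤ └───┴───┤ │ ╶───┴───────┤
│   │         │↓│             │
├─┐ │ ╷ ╷ ┌───┘ │ ╶─┬───┐ ╶───┤
│ │ │ │ │ │↓ ← ↲│   │↓ ↰│     │
│ │ ├─┘ │ │ ╶───┼───┤ ╷ └─┐ ╷ │
│ │ │   │ │↳ → ↓│↱ ↓│B│↑ ↰│ │ │
│ │ │ ╷ ├─┴─┬─╴ │ ╷ └─┴─┐ └─┤ │
│ │ │ │ │   │↓ ↲│↑│↳ → ↓│↑ ↰│ │
│ ╵ │ └─┘ ╷ │ ╷ │ └───┐ └─╴ │ │
│   │     │ │↓│ │↑ ← ↰│↳ → ↑│ │
│ ╶─┴─┐ ╶─┤ │ └─┴───╴ ├─────┘ │
│     │   │ │↳ → → → ↑│       │
├───┐ └───┘ └───┬───┬─┴───╴ ╷ │
│   │           │   │       │ │
│ ╷ └─────────╴ ╵ ╷ ╵ ┌─────┘ │
│ │               │   │       │
└─┴───────────────┴───┴───────┘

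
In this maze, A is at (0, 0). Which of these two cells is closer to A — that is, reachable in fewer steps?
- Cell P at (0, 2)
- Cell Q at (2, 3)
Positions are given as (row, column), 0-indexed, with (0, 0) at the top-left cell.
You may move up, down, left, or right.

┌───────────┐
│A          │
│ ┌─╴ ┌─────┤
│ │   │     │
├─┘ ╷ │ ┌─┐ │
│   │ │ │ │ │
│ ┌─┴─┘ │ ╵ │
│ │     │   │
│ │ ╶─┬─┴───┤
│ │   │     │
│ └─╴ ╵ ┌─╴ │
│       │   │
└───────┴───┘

Shortest path A → P at (0, 2): 2 steps
Shortest path A → Q at (2, 3): 17 steps

P is closer (2 steps vs 17 steps).

Path to P:

┌───────────┐
│A → P      │
│ ┌─╴ ┌─────┤
│ │   │     │
├─┘ ╷ │ ┌─┐ │
│   │ │ │ │ │
│ ┌─┴─┘ │ ╵ │
│ │     │   │
│ │ ╶─┬─┴───┤
│ │   │     │
│ └─╴ ╵ ┌─╴ │
│       │   │
└───────┴───┘

Path to Q:

┌───────────┐
│A → ↓      │
│ ┌─╴ ┌─────┤
│ │↓ ↲│     │
├─┘ ╷ │ ┌─┐ │
│↓ ↲│ │Q│ │ │
│ ┌─┴─┘ │ ╵ │
│↓│↱ → ↑│   │
│ │ ╶─┬─┴───┤
│↓│↑ ↰│     │
│ └─╴ ╵ ┌─╴ │
│↳ → ↑  │   │
└───────┴───┘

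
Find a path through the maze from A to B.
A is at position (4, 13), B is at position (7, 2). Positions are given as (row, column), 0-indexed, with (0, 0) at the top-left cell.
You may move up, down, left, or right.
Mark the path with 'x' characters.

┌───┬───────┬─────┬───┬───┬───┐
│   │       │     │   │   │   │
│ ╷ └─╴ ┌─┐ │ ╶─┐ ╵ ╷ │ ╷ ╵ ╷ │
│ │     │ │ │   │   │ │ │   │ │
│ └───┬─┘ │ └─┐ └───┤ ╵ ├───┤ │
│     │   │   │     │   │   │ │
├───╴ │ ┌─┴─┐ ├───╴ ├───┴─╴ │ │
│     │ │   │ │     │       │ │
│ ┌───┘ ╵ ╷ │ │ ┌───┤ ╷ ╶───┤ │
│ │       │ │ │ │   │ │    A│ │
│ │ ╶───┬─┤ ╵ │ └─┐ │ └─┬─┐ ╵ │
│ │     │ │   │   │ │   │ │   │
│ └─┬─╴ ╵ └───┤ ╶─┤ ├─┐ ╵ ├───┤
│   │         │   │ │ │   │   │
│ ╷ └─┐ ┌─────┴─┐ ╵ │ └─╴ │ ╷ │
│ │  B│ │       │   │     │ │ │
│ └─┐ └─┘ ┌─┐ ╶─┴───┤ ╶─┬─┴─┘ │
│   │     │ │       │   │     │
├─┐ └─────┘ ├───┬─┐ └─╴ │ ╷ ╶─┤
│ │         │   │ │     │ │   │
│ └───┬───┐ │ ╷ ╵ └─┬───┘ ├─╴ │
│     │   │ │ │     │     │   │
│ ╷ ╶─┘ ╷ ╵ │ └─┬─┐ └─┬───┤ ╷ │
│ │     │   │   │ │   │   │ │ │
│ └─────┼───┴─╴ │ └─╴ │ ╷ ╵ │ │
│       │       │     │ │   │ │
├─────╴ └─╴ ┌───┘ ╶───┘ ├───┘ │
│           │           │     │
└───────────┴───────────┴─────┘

Finding the shortest path from (4, 13) to (7, 2):
Path length: 28 steps
Directions: left → left → up → left → down → down → right → down → right → down → left → left → down → right → down → left → left → up → left → left → left → up → left → left → down → left → left → up

Solution:

┌───┬───────┬─────┬───┬───┬───┐
│   │       │     │   │   │   │
│ ╷ └─╴ ┌─┐ │ ╶─┐ ╵ ╷ │ ╷ ╵ ╷ │
│ │     │ │ │   │   │ │ │   │ │
│ └───┬─┘ │ └─┐ └───┤ ╵ ├───┤ │
│     │   │   │     │   │   │ │
├───╴ │ ┌─┴─┐ ├───╴ ├───┴─╴ │ │
│     │ │   │ │     │x x    │ │
│ ┌───┘ ╵ ╷ │ │ ┌───┤ ╷ ╶───┤ │
│ │       │ │ │ │   │x│x x A│ │
│ │ ╶───┬─┤ ╵ │ └─┐ │ └─┬─┐ ╵ │
│ │     │ │   │   │ │x x│ │   │
│ └─┬─╴ ╵ └───┤ ╶─┤ ├─┐ ╵ ├───┤
│   │         │   │ │ │x x│   │
│ ╷ └─┐ ┌─────┴─┐ ╵ │ └─╴ │ ╷ │
│ │  B│ │x x x  │   │x x x│ │ │
│ └─┐ └─┘ ┌─┐ ╶─┴───┤ ╶─┬─┴─┘ │
│   │x x x│ │x x x x│x x│     │
├─┐ └─────┘ ├───┬─┐ └─╴ │ ╷ ╶─┤
│ │         │   │ │x x x│ │   │
│ └───┬───┐ │ ╷ ╵ └─┬───┘ ├─╴ │
│     │   │ │ │     │     │   │
│ ╷ ╶─┘ ╷ ╵ │ └─┬─┐ └─┬───┤ ╷ │
│ │     │   │   │ │   │   │ │ │
│ └─────┼───┴─╴ │ └─╴ │ ╷ ╵ │ │
│       │       │     │ │   │ │
├─────╴ └─╴ ┌───┘ ╶───┘ ├───┘ │
│           │           │     │
└───────────┴───────────┴─────┘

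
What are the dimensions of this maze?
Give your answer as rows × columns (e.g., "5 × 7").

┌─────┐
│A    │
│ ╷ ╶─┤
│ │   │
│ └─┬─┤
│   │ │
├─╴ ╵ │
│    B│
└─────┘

Counting the maze dimensions:
Rows (vertical): 4
Columns (horizontal): 3
Dimensions: 4 × 3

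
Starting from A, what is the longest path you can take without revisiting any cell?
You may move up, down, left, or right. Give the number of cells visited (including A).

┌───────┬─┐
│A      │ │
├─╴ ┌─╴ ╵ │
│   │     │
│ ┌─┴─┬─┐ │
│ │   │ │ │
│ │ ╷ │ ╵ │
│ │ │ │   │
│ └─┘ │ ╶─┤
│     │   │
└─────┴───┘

Finding longest simple path using DFS:
Start: (0, 0)
Longest path visits 13 cells
Path: A → right → down → left → down → down → down → right → right → up → up → left → down

Solution:

┌───────┬─┐
│A ↓    │ │
├─╴ ┌─╴ ╵ │
│↓ ↲│     │
│ ┌─┴─┬─┐ │
│↓│↓ ↰│ │ │
│ │ ╷ │ ╵ │
│↓│B│↑│   │
│ └─┘ │ ╶─┤
│↳ → ↑│   │
└─────┴───┘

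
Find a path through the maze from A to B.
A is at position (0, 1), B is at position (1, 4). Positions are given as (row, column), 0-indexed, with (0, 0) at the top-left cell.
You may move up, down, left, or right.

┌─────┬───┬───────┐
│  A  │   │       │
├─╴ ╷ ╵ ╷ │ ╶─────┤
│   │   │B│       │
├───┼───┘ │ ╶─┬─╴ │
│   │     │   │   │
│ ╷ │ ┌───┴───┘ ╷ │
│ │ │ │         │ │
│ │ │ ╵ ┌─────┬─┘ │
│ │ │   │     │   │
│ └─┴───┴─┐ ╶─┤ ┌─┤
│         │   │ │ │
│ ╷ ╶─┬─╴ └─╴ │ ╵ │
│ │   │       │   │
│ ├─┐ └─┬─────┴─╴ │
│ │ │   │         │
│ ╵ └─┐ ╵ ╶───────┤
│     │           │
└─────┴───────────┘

Finding the shortest path from (0, 1) to (1, 4):
Path length: 6 steps
Directions: right → down → right → up → right → down

Solution:

┌─────┬───┬───────┐
│  A ↓│↱ ↓│       │
├─╴ ╷ ╵ ╷ │ ╶─────┤
│   │↳ ↑│B│       │
├───┼───┘ │ ╶─┬─╴ │
│   │     │   │   │
│ ╷ │ ┌───┴───┘ ╷ │
│ │ │ │         │ │
│ │ │ ╵ ┌─────┬─┘ │
│ │ │   │     │   │
│ └─┴───┴─┐ ╶─┤ ┌─┤
│         │   │ │ │
│ ╷ ╶─┬─╴ └─╴ │ ╵ │
│ │   │       │   │
│ ├─┐ └─┬─────┴─╴ │
│ │ │   │         │
│ ╵ └─┐ ╵ ╶───────┤
│     │           │
└─────┴───────────┘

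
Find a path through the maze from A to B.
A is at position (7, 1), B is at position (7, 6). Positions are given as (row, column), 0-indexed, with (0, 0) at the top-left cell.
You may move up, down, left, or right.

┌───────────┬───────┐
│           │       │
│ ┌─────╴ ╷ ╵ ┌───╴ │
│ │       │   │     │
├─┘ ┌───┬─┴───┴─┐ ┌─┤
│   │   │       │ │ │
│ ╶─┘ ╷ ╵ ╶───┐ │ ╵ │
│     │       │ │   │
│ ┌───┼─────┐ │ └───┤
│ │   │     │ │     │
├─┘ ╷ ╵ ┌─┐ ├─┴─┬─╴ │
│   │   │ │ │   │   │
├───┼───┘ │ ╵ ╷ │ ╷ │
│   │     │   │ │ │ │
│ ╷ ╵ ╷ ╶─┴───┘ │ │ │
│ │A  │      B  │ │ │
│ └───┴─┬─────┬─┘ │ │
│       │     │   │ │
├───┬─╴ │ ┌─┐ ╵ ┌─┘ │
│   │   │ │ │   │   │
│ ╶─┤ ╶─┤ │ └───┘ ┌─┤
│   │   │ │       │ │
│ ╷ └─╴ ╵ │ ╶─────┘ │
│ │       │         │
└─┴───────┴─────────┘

Finding the shortest path from (7, 1) to (7, 6):
Path length: 7 steps
Directions: right → up → right → down → right → right → right

Solution:

┌───────────┬───────┐
│           │       │
│ ┌─────╴ ╷ ╵ ┌───╴ │
│ │       │   │     │
├─┘ ┌───┬─┴───┴─┐ ┌─┤
│   │   │       │ │ │
│ ╶─┘ ╷ ╵ ╶───┐ │ ╵ │
│     │       │ │   │
│ ┌───┼─────┐ │ └───┤
│ │   │     │ │     │
├─┘ ╷ ╵ ┌─┐ ├─┴─┬─╴ │
│   │   │ │ │   │   │
├───┼───┘ │ ╵ ╷ │ ╷ │
│   │↱ ↓  │   │ │ │ │
│ ╷ ╵ ╷ ╶─┴───┘ │ │ │
│ │A ↑│↳ → → B  │ │ │
│ └───┴─┬─────┬─┘ │ │
│       │     │   │ │
├───┬─╴ │ ┌─┐ ╵ ┌─┘ │
│   │   │ │ │   │   │
│ ╶─┤ ╶─┤ │ └───┘ ┌─┤
│   │   │ │       │ │
│ ╷ └─╴ ╵ │ ╶─────┘ │
│ │       │         │
└─┴───────┴─────────┘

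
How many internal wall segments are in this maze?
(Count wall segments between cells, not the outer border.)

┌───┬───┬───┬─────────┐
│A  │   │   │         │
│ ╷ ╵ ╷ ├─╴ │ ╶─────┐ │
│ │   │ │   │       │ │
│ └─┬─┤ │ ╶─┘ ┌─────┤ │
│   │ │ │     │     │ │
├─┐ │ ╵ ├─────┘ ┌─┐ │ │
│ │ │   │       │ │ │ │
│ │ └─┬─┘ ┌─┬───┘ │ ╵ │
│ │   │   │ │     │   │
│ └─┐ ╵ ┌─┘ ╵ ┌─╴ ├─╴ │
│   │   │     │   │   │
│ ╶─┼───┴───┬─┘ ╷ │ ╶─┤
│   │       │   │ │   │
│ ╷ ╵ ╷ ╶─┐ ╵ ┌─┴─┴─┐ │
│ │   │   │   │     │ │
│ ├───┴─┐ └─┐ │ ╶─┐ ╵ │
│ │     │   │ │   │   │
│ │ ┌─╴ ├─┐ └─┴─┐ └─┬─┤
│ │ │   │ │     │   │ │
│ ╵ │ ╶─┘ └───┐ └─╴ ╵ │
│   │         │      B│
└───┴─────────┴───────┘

Counting internal wall segments:
Total internal walls: 100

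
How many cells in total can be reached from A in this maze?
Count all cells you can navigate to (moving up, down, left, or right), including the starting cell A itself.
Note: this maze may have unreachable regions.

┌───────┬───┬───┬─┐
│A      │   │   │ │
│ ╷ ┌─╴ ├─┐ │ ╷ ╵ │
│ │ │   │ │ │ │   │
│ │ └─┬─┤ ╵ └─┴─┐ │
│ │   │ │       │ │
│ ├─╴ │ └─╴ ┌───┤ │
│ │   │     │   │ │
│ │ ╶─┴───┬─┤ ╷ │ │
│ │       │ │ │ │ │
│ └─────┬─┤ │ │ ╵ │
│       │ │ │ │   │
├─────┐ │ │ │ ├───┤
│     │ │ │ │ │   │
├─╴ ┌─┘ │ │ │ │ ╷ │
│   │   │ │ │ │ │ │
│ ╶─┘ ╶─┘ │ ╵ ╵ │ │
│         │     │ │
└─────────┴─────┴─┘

Using BFS/flood-fill to find all reachable cells from A:
Maze size: 9 × 9 = 81 total cells
42 cell(s) are walled off and cannot be reached from A.
Reachable cells: 39

Reachable region (· marks reachable cells):

┌───────┬───┬───┬─┐
│A · · ·│   │   │ │
│ ╷ ┌─╴ ├─┐ │ ╷ ╵ │
│·│·│· ·│ │ │ │   │
│ │ └─┬─┤ ╵ └─┴─┐ │
│·│· ·│ │       │ │
│ ├─╴ │ └─╴ ┌───┤ │
│·│· ·│     │   │ │
│ │ ╶─┴───┬─┤ ╷ │ │
│·│· · · ·│ │ │ │ │
│ └─────┬─┤ │ │ ╵ │
│· · · ·│·│ │ │   │
├─────┐ │ │ │ ├───┤
│· · ·│·│·│ │ │   │
├─╴ ┌─┘ │ │ │ │ ╷ │
│· ·│· ·│·│ │ │ │ │
│ ╶─┘ ╶─┘ │ ╵ ╵ │ │
│· · · · ·│     │ │
└─────────┴─────┴─┘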